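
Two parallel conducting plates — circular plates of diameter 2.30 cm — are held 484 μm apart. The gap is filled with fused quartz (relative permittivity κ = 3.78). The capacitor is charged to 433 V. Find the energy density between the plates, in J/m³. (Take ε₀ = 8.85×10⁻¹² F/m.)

u ≈ 13.4 J/m³

E = V/d = 433 / 4.84×10⁻⁴ = 8.95×10⁵ V/m.
u = ½κε₀E² = ½ × 3.78 × 8.85×10⁻¹² × (8.95×10⁵)² = 13.4 J/m³.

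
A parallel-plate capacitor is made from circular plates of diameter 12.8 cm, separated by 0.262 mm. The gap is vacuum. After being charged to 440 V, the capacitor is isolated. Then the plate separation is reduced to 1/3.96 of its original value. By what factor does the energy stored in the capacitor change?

U₂/U₁ ≈ 0.253

Isolated ⇒ Q is held fixed.
C₂ = 3.96 C₁ and U = Q²/(2C), so U₂/U₁ = C₁/C₂ = 0.253.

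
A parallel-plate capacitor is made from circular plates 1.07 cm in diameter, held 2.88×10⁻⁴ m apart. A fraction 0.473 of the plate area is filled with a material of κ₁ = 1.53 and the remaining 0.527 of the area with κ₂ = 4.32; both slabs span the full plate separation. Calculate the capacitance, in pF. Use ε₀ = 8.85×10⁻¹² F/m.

C ≈ 8.29 pF

A = π(1.07/2 cm)² = 8.99×10⁻⁵ m².
Side-by-side slabs ⇒ two capacitors in parallel, each spanning the full gap.
C₁ = κ₁ε₀A₁/d = 1.53 × 8.85×10⁻¹² × 4.25×10⁻⁵ / 2.88×10⁻⁴ = 2.00×10⁻¹² F.
C₂ = κ₂ε₀A₂/d = 4.32 × 8.85×10⁻¹² × 4.74×10⁻⁵ / 2.88×10⁻⁴ = 6.29×10⁻¹² F.
C = C₁ + C₂ = 8.29×10⁻¹² F.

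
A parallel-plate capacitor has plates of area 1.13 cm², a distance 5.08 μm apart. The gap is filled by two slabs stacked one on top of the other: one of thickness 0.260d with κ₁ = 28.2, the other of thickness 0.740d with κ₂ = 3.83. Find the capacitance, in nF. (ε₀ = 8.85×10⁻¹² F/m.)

A = 1.13 cm² = 1.13×10⁻⁴ m².
Stacked slabs ⇒ two capacitors in series, each with the full plate area.
C₁ = κ₁ε₀A/d₁ = 28.2 × 8.85×10⁻¹² × 1.13×10⁻⁴ / 1.32×10⁻⁶ = 2.14×10⁻⁸ F.
C₂ = κ₂ε₀A/d₂ = 3.83 × 8.85×10⁻¹² × 1.13×10⁻⁴ / 3.76×10⁻⁶ = 1.02×10⁻⁹ F.
C = (1/C₁ + 1/C₂)⁻¹ = 9.72×10⁻¹⁰ F.

0.972 nF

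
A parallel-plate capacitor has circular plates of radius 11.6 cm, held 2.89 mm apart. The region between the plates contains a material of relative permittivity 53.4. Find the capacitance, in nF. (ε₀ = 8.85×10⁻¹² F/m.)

A = π(11.6 cm)² = 4.23×10⁻² m².
C = κε₀A/d = 53.4 × 8.85×10⁻¹² × 4.23×10⁻² / 2.89×10⁻³ = 6.91×10⁻⁹ F.

C ≈ 6.91 nF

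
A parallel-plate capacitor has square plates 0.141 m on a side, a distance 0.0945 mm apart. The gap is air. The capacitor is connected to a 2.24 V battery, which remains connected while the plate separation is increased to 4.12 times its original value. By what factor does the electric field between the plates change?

E₂/E₁ ≈ 0.243

Battery connected ⇒ V is held fixed.
E = V/d, so E₂/E₁ = d₁/d₂ = 0.243.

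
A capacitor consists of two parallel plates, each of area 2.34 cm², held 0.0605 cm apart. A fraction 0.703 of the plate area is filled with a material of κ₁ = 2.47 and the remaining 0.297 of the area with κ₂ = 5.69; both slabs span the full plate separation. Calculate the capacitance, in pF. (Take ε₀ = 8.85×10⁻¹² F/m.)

C ≈ 11.7 pF

A = 2.34 cm² = 2.34×10⁻⁴ m².
Side-by-side slabs ⇒ two capacitors in parallel, each spanning the full gap.
C₁ = κ₁ε₀A₁/d = 2.47 × 8.85×10⁻¹² × 1.65×10⁻⁴ / 6.05×10⁻⁴ = 5.94×10⁻¹² F.
C₂ = κ₂ε₀A₂/d = 5.69 × 8.85×10⁻¹² × 6.95×10⁻⁵ / 6.05×10⁻⁴ = 5.78×10⁻¹² F.
C = C₁ + C₂ = 1.17×10⁻¹¹ F.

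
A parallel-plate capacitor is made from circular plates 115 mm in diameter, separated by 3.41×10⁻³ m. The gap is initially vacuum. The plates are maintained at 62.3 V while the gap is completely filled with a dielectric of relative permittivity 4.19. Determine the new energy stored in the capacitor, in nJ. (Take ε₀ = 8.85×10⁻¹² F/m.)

219 nJ

A = π(115/2 mm)² = 1.04×10⁻² m².
Initially C₁ = ε₀A/d = 8.85×10⁻¹² × 1.04×10⁻² / 3.41×10⁻³ = 2.70×10⁻¹¹ F.
U₁ = 5.23×10⁻⁸ J.
Battery connected ⇒ V is held fixed. C₂ = 4.19 C₁ and U = ½CV², so U₂/U₁ = C₂/C₁ = 4.19.
U₂ = 4.19 × 5.23×10⁻⁸ = 2.19×10⁻⁷ J.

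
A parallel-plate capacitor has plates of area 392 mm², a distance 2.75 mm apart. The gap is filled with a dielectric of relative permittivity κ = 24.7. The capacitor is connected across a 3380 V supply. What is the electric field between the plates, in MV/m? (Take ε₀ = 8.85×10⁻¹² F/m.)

E ≈ 1.23 MV/m

E = V/d = 3380 / 2.75×10⁻³ = 1.23×10⁶ V/m.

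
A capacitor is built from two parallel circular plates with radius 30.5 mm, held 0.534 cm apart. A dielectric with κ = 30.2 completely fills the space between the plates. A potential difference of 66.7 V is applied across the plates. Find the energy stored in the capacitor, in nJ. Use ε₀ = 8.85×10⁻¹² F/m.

325 nJ

A = π(30.5 mm)² = 2.92×10⁻³ m².
C = κε₀A/d = 30.2 × 8.85×10⁻¹² × 2.92×10⁻³ / 5.34×10⁻³ = 1.46×10⁻¹⁰ F.
U = ½CV² = ½ × 1.46×10⁻¹⁰ × (66.7)² = 3.25×10⁻⁷ J.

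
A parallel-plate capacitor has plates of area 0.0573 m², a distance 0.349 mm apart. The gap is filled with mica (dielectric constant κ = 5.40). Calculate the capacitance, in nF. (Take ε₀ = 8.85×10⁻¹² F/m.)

C = κε₀A/d = 5.40 × 8.85×10⁻¹² × 5.73×10⁻² / 3.49×10⁻⁴ = 7.85×10⁻⁹ F.

7.85 nF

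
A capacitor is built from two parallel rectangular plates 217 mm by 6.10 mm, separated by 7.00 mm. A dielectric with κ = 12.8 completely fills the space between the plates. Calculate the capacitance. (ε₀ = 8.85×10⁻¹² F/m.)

A = 217 × 6.10 mm² = 1.32×10⁻³ m².
C = κε₀A/d = 12.8 × 8.85×10⁻¹² × 1.32×10⁻³ / 7.00×10⁻³ = 2.14×10⁻¹¹ F.

21.4 pF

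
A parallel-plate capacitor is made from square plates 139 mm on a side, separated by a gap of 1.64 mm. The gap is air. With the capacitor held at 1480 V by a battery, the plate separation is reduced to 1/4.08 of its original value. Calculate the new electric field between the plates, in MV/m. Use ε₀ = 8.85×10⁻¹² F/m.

3.68 MV/m

A = (139 mm)² = 1.93×10⁻² m².
Initially C₁ = ε₀A/d = 8.85×10⁻¹² × 1.93×10⁻² / 1.64×10⁻³ = 1.04×10⁻¹⁰ F.
E₁ = 9.02×10⁵ V/m.
Battery connected ⇒ V is held fixed. E = V/d, so E₂/E₁ = d₁/d₂ = 4.08.
E₂ = 4.08 × 9.02×10⁵ = 3.68×10⁶ V/m.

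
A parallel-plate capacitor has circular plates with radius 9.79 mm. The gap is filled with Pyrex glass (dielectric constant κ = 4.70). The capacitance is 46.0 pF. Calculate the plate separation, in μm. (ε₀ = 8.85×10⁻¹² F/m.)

272 μm

A = π(9.79 mm)² = 3.01×10⁻⁴ m².
d = κε₀A/C = 4.70 × 8.85×10⁻¹² × 3.01×10⁻⁴ / 4.60×10⁻¹¹ = 2.72×10⁻⁴ m.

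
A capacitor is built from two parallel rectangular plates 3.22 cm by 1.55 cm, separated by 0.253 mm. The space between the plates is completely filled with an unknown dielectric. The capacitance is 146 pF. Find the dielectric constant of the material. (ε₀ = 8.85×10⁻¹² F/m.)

8.36

A = 3.22 × 1.55 cm² = 4.99×10⁻⁴ m².
κ = Cd/(ε₀A) = 1.46×10⁻¹⁰ × 2.53×10⁻⁴ / (8.85×10⁻¹² × 4.99×10⁻⁴) = 8.36.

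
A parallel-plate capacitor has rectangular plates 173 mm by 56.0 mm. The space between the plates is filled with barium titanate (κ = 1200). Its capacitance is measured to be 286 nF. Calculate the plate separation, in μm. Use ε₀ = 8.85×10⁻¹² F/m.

A = 173 × 56.0 mm² = 9.69×10⁻³ m².
d = κε₀A/C = 1200 × 8.85×10⁻¹² × 9.69×10⁻³ / 2.86×10⁻⁷ = 3.60×10⁻⁴ m.

360 μm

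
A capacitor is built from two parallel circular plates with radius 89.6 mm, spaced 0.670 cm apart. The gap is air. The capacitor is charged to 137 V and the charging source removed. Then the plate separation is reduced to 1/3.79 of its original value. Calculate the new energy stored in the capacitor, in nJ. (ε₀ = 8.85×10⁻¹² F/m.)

A = π(89.6 mm)² = 2.52×10⁻² m².
Initially C₁ = ε₀A/d = 8.85×10⁻¹² × 2.52×10⁻² / 6.70×10⁻³ = 3.33×10⁻¹¹ F.
U₁ = 3.13×10⁻⁷ J.
Isolated ⇒ Q is held fixed. C₂ = 3.79 C₁ and U = Q²/(2C), so U₂/U₁ = C₁/C₂ = 0.264.
U₂ = 0.264 × 3.13×10⁻⁷ = 8.25×10⁻⁸ J.

82.5 nJ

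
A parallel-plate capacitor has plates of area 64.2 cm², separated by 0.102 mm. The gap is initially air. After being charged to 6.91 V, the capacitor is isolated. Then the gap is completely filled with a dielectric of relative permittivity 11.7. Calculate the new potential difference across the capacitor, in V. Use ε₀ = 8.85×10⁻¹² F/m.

A = 64.2 cm² = 6.42×10⁻³ m².
Initially C₁ = ε₀A/d = 8.85×10⁻¹² × 6.42×10⁻³ / 1.02×10⁻⁴ = 5.57×10⁻¹⁰ F.
V₁ = 6.91 V.
Isolated ⇒ Q is held fixed. C₂ = 11.7 C₁ and V = Q/C, so V₂/V₁ = C₁/C₂ = 0.0855.
V₂ = 0.0855 × 6.91 = 0.591 V.

V ≈ 0.591 V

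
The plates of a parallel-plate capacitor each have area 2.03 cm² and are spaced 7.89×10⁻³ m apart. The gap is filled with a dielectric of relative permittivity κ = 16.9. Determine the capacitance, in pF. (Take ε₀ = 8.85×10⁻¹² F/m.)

A = 2.03 cm² = 2.03×10⁻⁴ m².
C = κε₀A/d = 16.9 × 8.85×10⁻¹² × 2.03×10⁻⁴ / 7.89×10⁻³ = 3.85×10⁻¹² F.

C ≈ 3.85 pF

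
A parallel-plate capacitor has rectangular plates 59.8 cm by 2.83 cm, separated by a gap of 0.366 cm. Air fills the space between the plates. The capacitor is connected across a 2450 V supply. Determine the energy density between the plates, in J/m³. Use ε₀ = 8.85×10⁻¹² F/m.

E = V/d = 2450 / 3.66×10⁻³ = 6.69×10⁵ V/m.
u = ½ε₀E² = ½ × 8.85×10⁻¹² × (6.69×10⁵)² = 1.98 J/m³.

u ≈ 1.98 J/m³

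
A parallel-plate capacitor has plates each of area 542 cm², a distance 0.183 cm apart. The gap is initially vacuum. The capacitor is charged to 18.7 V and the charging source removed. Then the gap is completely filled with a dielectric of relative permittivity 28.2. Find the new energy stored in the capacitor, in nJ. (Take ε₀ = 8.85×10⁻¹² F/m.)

1.63 nJ

A = 542 cm² = 5.42×10⁻² m².
Initially C₁ = ε₀A/d = 8.85×10⁻¹² × 5.42×10⁻² / 1.83×10⁻³ = 2.62×10⁻¹⁰ F.
U₁ = 4.58×10⁻⁸ J.
Isolated ⇒ Q is held fixed. C₂ = 28.2 C₁ and U = Q²/(2C), so U₂/U₁ = C₁/C₂ = 0.0355.
U₂ = 0.0355 × 4.58×10⁻⁸ = 1.63×10⁻⁹ J.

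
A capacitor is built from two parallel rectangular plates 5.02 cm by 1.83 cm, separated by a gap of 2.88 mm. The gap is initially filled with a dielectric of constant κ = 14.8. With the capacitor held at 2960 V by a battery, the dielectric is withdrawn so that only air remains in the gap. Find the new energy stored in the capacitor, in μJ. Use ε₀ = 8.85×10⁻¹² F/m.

A = 5.02 × 1.83 cm² = 9.19×10⁻⁴ m².
Initially C₁ = κε₀A/d = 14.8 × 8.85×10⁻¹² × 9.19×10⁻⁴ / 2.88×10⁻³ = 4.18×10⁻¹¹ F.
U₁ = 1.83×10⁻⁴ J.
Battery connected ⇒ V is held fixed. C₂ = 0.0676 C₁ and U = ½CV², so U₂/U₁ = C₂/C₁ = 0.0676.
U₂ = 0.0676 × 1.83×10⁻⁴ = 1.24×10⁻⁵ J.

12.4 μJ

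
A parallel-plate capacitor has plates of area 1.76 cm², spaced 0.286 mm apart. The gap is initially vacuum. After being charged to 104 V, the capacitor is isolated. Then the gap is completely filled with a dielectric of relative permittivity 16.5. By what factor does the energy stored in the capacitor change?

Isolated ⇒ Q is held fixed.
C₂ = 16.5 C₁ and U = Q²/(2C), so U₂/U₁ = C₁/C₂ = 0.0606.

U₂/U₁ ≈ 0.0606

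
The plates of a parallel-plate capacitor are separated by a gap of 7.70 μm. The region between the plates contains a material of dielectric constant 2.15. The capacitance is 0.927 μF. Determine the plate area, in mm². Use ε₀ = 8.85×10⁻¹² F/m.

A ≈ 3.75×10⁵ mm²

A = Cd/(κε₀) = 9.27×10⁻⁷ × 7.70×10⁻⁶ / (2.15 × 8.85×10⁻¹²) = 0.375 m².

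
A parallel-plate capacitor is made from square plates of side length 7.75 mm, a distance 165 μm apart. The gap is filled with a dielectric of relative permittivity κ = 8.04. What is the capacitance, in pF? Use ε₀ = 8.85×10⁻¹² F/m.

25.9 pF

A = (7.75 mm)² = 6.01×10⁻⁵ m².
C = κε₀A/d = 8.04 × 8.85×10⁻¹² × 6.01×10⁻⁵ / 1.65×10⁻⁴ = 2.59×10⁻¹¹ F.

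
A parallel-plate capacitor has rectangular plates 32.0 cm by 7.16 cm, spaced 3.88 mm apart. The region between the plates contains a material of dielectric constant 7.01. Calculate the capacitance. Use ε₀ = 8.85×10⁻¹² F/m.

366 pF

A = 32.0 × 7.16 cm² = 2.29×10⁻² m².
C = κε₀A/d = 7.01 × 8.85×10⁻¹² × 2.29×10⁻² / 3.88×10⁻³ = 3.66×10⁻¹⁰ F.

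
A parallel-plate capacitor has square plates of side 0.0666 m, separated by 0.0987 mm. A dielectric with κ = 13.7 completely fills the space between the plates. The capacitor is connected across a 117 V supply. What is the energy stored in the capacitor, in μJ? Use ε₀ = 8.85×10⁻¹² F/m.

A = (0.0666 m)² = 4.44×10⁻³ m².
C = κε₀A/d = 13.7 × 8.85×10⁻¹² × 4.44×10⁻³ / 9.87×10⁻⁵ = 5.45×10⁻⁹ F.
U = ½CV² = ½ × 5.45×10⁻⁹ × (117)² = 3.73×10⁻⁵ J.

37.3 μJ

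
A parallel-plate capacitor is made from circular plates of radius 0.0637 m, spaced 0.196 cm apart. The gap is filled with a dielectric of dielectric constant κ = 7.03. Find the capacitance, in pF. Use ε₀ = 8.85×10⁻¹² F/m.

C ≈ 405 pF

A = π(0.0637 m)² = 1.27×10⁻² m².
C = κε₀A/d = 7.03 × 8.85×10⁻¹² × 1.27×10⁻² / 1.96×10⁻³ = 4.05×10⁻¹⁰ F.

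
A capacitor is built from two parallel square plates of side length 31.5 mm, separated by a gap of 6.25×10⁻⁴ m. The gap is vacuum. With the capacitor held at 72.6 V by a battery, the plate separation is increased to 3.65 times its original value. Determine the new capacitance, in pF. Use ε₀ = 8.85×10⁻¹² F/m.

3.85 pF

A = (31.5 mm)² = 9.92×10⁻⁴ m².
Initially C₁ = ε₀A/d = 8.85×10⁻¹² × 9.92×10⁻⁴ / 6.25×10⁻⁴ = 1.41×10⁻¹¹ F.
C = ε₀A/d scales as 1/d, so C₂/C₁ = d₁/d₂ = 1/3.65 = 0.274.
C₂ = 0.274 × 1.41×10⁻¹¹ = 3.85×10⁻¹² F.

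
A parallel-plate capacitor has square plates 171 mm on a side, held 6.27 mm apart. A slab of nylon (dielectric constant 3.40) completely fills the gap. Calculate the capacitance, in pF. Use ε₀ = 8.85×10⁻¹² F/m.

A = (171 mm)² = 2.92×10⁻² m².
C = κε₀A/d = 3.40 × 8.85×10⁻¹² × 2.92×10⁻² / 6.27×10⁻³ = 1.40×10⁻¹⁰ F.

C ≈ 140 pF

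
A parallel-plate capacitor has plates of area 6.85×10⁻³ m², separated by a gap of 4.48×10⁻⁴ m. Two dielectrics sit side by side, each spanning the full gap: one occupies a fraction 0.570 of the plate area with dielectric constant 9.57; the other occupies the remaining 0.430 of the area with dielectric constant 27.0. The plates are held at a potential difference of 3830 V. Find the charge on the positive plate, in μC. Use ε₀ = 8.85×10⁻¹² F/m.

Side-by-side slabs ⇒ two capacitors in parallel, each spanning the full gap.
C₁ = κ₁ε₀A₁/d = 9.57 × 8.85×10⁻¹² × 3.90×10⁻³ / 4.48×10⁻⁴ = 7.38×10⁻¹⁰ F.
C₂ = κ₂ε₀A₂/d = 27.0 × 8.85×10⁻¹² × 2.95×10⁻³ / 4.48×10⁻⁴ = 1.57×10⁻⁹ F.
C = C₁ + C₂ = 2.31×10⁻⁹ F.
Q = CV = 2.31×10⁻⁹ × 3830 = 8.84×10⁻⁶ C.

8.84 μC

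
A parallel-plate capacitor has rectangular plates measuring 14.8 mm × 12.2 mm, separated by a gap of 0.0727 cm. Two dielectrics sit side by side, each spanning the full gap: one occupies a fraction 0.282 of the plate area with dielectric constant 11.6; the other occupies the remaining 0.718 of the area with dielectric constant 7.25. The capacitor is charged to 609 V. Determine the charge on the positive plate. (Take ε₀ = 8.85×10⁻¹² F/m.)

A = 14.8 × 12.2 mm² = 1.81×10⁻⁴ m².
Side-by-side slabs ⇒ two capacitors in parallel, each spanning the full gap.
C₁ = κ₁ε₀A₁/d = 11.6 × 8.85×10⁻¹² × 5.09×10⁻⁵ / 7.27×10⁻⁴ = 7.19×10⁻¹² F.
C₂ = κ₂ε₀A₂/d = 7.25 × 8.85×10⁻¹² × 1.30×10⁻⁴ / 7.27×10⁻⁴ = 1.14×10⁻¹¹ F.
C = C₁ + C₂ = 1.86×10⁻¹¹ F.
Q = CV = 1.86×10⁻¹¹ × 609 = 1.13×10⁻⁸ C.

Q ≈ 11.3 nC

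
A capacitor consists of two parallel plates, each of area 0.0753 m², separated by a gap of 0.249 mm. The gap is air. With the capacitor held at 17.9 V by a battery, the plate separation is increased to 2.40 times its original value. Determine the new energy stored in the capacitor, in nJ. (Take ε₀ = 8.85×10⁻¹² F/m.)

Initially C₁ = ε₀A/d = 8.85×10⁻¹² × 7.53×10⁻² / 2.49×10⁻⁴ = 2.68×10⁻⁹ F.
U₁ = 4.29×10⁻⁷ J.
Battery connected ⇒ V is held fixed. C₂ = 0.417 C₁ and U = ½CV², so U₂/U₁ = C₂/C₁ = 0.417.
U₂ = 0.417 × 4.29×10⁻⁷ = 1.79×10⁻⁷ J.

U ≈ 179 nJ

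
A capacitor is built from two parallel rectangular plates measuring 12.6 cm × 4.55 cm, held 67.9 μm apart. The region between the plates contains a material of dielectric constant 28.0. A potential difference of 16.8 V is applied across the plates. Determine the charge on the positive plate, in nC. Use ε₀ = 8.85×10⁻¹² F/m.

A = 12.6 × 4.55 cm² = 5.73×10⁻³ m².
C = κε₀A/d = 28.0 × 8.85×10⁻¹² × 5.73×10⁻³ / 6.79×10⁻⁵ = 2.09×10⁻⁸ F.
Q = CV = 2.09×10⁻⁸ × 16.8 = 3.51×10⁻⁷ C.

Q ≈ 351 nC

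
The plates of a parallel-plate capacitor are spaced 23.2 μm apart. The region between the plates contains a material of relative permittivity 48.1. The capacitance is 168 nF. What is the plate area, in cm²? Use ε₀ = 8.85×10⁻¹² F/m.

91.6 cm²

A = Cd/(κε₀) = 1.68×10⁻⁷ × 2.32×10⁻⁵ / (48.1 × 8.85×10⁻¹²) = 9.16×10⁻³ m².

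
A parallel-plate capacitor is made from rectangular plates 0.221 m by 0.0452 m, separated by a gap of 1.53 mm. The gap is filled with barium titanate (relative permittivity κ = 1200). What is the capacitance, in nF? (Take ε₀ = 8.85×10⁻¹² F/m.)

C ≈ 69.3 nF

A = 0.221 × 0.0452 m² = 9.99×10⁻³ m².
C = κε₀A/d = 1200 × 8.85×10⁻¹² × 9.99×10⁻³ / 1.53×10⁻³ = 6.93×10⁻⁸ F.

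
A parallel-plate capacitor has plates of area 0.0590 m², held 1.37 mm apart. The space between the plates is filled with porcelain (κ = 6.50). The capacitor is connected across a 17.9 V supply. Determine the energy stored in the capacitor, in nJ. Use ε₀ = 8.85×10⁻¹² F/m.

397 nJ

C = κε₀A/d = 6.50 × 8.85×10⁻¹² × 5.90×10⁻² / 1.37×10⁻³ = 2.48×10⁻⁹ F.
U = ½CV² = ½ × 2.48×10⁻⁹ × (17.9)² = 3.97×10⁻⁷ J.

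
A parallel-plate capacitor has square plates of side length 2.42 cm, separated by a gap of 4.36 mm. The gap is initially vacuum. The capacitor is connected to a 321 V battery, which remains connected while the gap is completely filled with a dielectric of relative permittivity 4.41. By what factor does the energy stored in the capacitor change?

Battery connected ⇒ V is held fixed.
C₂ = 4.41 C₁ and U = ½CV², so U₂/U₁ = C₂/C₁ = 4.41.

4.41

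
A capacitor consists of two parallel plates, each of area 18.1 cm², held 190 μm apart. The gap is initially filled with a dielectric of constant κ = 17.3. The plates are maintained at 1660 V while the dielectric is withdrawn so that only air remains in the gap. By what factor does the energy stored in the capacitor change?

Battery connected ⇒ V is held fixed.
C₂ = 0.0578 C₁ and U = ½CV², so U₂/U₁ = C₂/C₁ = 0.0578.

U₂/U₁ ≈ 0.0578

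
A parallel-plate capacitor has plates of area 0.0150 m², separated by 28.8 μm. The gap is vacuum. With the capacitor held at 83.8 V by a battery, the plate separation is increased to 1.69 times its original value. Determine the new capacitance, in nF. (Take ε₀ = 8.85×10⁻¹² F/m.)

C ≈ 2.73 nF

Initially C₁ = ε₀A/d = 8.85×10⁻¹² × 1.50×10⁻² / 2.88×10⁻⁵ = 4.61×10⁻⁹ F.
C = ε₀A/d scales as 1/d, so C₂/C₁ = d₁/d₂ = 1/1.69 = 0.592.
C₂ = 0.592 × 4.61×10⁻⁹ = 2.73×10⁻⁹ F.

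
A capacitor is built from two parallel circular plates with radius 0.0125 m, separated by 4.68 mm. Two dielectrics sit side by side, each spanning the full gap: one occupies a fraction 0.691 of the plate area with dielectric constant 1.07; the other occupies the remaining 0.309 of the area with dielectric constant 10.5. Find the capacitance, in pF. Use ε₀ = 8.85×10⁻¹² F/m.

A = π(0.0125 m)² = 4.91×10⁻⁴ m².
Side-by-side slabs ⇒ two capacitors in parallel, each spanning the full gap.
C₁ = κ₁ε₀A₁/d = 1.07 × 8.85×10⁻¹² × 3.39×10⁻⁴ / 4.68×10⁻³ = 6.86×10⁻¹³ F.
C₂ = κ₂ε₀A₂/d = 10.5 × 8.85×10⁻¹² × 1.52×10⁻⁴ / 4.68×10⁻³ = 3.01×10⁻¹² F.
C = C₁ + C₂ = 3.70×10⁻¹² F.

C ≈ 3.70 pF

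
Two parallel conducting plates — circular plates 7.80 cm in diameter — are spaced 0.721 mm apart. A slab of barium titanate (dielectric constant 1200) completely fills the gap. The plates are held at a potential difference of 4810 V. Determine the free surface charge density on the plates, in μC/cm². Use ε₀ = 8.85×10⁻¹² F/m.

A = π(7.80/2 cm)² = 4.78×10⁻³ m².
C = κε₀A/d = 1200 × 8.85×10⁻¹² × 4.78×10⁻³ / 7.21×10⁻⁴ = 7.04×10⁻⁸ F.
σ = Q/A = CV/A = 7.04×10⁻⁸ × 4810 / 4.78×10⁻³ = 7.08×10⁻² C/m².

σ ≈ 7.08 μC/cm²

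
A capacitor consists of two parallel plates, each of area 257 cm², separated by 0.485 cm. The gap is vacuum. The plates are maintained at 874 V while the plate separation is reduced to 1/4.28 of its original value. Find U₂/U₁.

Battery connected ⇒ V is held fixed.
C₂ = 4.28 C₁ and U = ½CV², so U₂/U₁ = C₂/C₁ = 4.28.

4.28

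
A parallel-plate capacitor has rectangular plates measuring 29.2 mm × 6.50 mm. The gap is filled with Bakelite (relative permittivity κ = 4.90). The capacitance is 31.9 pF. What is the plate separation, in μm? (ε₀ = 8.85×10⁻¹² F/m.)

258 μm

A = 29.2 × 6.50 mm² = 1.90×10⁻⁴ m².
d = κε₀A/C = 4.90 × 8.85×10⁻¹² × 1.90×10⁻⁴ / 3.19×10⁻¹¹ = 2.58×10⁻⁴ m.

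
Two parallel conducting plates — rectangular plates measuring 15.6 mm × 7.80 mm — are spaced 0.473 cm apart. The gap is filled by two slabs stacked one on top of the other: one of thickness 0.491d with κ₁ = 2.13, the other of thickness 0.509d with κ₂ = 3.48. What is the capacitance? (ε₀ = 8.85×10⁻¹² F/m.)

A = 15.6 × 7.80 mm² = 1.22×10⁻⁴ m².
Stacked slabs ⇒ two capacitors in series, each with the full plate area.
C₁ = κ₁ε₀A/d₁ = 2.13 × 8.85×10⁻¹² × 1.22×10⁻⁴ / 2.32×10⁻³ = 9.88×10⁻¹³ F.
C₂ = κ₂ε₀A/d₂ = 3.48 × 8.85×10⁻¹² × 1.22×10⁻⁴ / 2.41×10⁻³ = 1.56×10⁻¹² F.
C = (1/C₁ + 1/C₂)⁻¹ = 6.04×10⁻¹³ F.

C ≈ 0.604 pF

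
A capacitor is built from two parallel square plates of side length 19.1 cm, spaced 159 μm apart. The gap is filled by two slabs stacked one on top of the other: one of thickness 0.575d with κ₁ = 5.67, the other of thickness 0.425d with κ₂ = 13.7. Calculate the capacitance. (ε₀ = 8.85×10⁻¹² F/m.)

A = (19.1 cm)² = 3.65×10⁻² m².
Stacked slabs ⇒ two capacitors in series, each with the full plate area.
C₁ = κ₁ε₀A/d₁ = 5.67 × 8.85×10⁻¹² × 3.65×10⁻² / 9.14×10⁻⁵ = 2.00×10⁻⁸ F.
C₂ = κ₂ε₀A/d₂ = 13.7 × 8.85×10⁻¹² × 3.65×10⁻² / 6.76×10⁻⁵ = 6.55×10⁻⁸ F.
C = (1/C₁ + 1/C₂)⁻¹ = 1.53×10⁻⁸ F.

C ≈ 15.3 nF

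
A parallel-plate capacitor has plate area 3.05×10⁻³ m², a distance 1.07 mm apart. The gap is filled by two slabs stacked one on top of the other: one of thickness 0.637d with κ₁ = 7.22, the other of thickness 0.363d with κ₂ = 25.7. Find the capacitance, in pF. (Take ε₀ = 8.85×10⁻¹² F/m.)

Stacked slabs ⇒ two capacitors in series, each with the full plate area.
C₁ = κ₁ε₀A/d₁ = 7.22 × 8.85×10⁻¹² × 3.05×10⁻³ / 6.82×10⁻⁴ = 2.86×10⁻¹⁰ F.
C₂ = κ₂ε₀A/d₂ = 25.7 × 8.85×10⁻¹² × 3.05×10⁻³ / 3.88×10⁻⁴ = 1.79×10⁻⁹ F.
C = (1/C₁ + 1/C₂)⁻¹ = 2.46×10⁻¹⁰ F.

246 pF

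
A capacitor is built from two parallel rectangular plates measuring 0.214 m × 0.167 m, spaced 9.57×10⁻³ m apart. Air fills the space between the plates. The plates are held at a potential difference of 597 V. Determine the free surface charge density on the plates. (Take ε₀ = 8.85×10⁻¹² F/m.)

A = 0.214 × 0.167 m² = 3.57×10⁻² m².
C = ε₀A/d = 8.85×10⁻¹² × 3.57×10⁻² / 9.57×10⁻³ = 3.30×10⁻¹¹ F.
σ = Q/A = CV/A = 3.30×10⁻¹¹ × 597 / 3.57×10⁻² = 5.52×10⁻⁷ C/m².

σ ≈ 0.552 μC/m²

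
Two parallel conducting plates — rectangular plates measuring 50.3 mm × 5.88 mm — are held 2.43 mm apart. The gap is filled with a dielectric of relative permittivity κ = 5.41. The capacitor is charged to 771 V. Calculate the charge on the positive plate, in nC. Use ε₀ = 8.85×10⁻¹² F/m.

A = 50.3 × 5.88 mm² = 2.96×10⁻⁴ m².
C = κε₀A/d = 5.41 × 8.85×10⁻¹² × 2.96×10⁻⁴ / 2.43×10⁻³ = 5.83×10⁻¹² F.
Q = CV = 5.83×10⁻¹² × 771 = 4.49×10⁻⁹ C.

4.49 nC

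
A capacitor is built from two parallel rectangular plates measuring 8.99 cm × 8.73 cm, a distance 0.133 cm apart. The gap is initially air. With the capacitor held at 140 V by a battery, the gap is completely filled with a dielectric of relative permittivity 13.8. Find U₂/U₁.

U₂/U₁ ≈ 13.8

Battery connected ⇒ V is held fixed.
C₂ = 13.8 C₁ and U = ½CV², so U₂/U₁ = C₂/C₁ = 13.8.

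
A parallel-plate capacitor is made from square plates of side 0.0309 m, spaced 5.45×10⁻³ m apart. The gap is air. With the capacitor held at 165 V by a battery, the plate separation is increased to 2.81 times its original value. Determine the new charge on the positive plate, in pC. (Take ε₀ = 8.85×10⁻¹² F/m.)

Q ≈ 91.0 pC

A = (0.0309 m)² = 9.55×10⁻⁴ m².
Initially C₁ = ε₀A/d = 8.85×10⁻¹² × 9.55×10⁻⁴ / 5.45×10⁻³ = 1.55×10⁻¹² F.
Q₁ = 2.56×10⁻¹⁰ C.
Battery connected ⇒ V is held fixed. C₂ = 0.356 C₁ and Q = CV, so Q₂/Q₁ = C₂/C₁ = 0.356.
Q₂ = 0.356 × 2.56×10⁻¹⁰ = 9.10×10⁻¹¹ C.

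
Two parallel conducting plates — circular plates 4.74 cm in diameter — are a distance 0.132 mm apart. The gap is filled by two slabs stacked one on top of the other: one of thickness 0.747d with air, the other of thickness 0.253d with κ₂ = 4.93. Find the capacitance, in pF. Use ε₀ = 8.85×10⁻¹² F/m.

A = π(4.74/2 cm)² = 1.76×10⁻³ m².
Stacked slabs ⇒ two capacitors in series, each with the full plate area.
C₁ = κ₁ε₀A/d₁ = 1.00 × 8.85×10⁻¹² × 1.76×10⁻³ / 9.86×10⁻⁵ = 1.58×10⁻¹⁰ F.
C₂ = κ₂ε₀A/d₂ = 4.93 × 8.85×10⁻¹² × 1.76×10⁻³ / 3.34×10⁻⁵ = 2.31×10⁻⁹ F.
C = (1/C₁ + 1/C₂)⁻¹ = 1.48×10⁻¹⁰ F.

C ≈ 148 pF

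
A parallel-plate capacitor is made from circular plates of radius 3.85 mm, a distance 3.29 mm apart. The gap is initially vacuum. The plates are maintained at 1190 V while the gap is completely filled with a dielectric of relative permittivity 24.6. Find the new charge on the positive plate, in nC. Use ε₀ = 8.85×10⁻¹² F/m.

3.67 nC

A = π(3.85 mm)² = 4.66×10⁻⁵ m².
Initially C₁ = ε₀A/d = 8.85×10⁻¹² × 4.66×10⁻⁵ / 3.29×10⁻³ = 1.25×10⁻¹³ F.
Q₁ = 1.49×10⁻¹⁰ C.
Battery connected ⇒ V is held fixed. C₂ = 24.6 C₁ and Q = CV, so Q₂/Q₁ = C₂/C₁ = 24.6.
Q₂ = 24.6 × 1.49×10⁻¹⁰ = 3.67×10⁻⁹ C.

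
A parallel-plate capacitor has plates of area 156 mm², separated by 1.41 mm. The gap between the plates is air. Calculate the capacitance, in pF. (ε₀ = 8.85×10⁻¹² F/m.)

0.979 pF

A = 156 mm² = 1.56×10⁻⁴ m².
C = ε₀A/d = 8.85×10⁻¹² × 1.56×10⁻⁴ / 1.41×10⁻³ = 9.79×10⁻¹³ F.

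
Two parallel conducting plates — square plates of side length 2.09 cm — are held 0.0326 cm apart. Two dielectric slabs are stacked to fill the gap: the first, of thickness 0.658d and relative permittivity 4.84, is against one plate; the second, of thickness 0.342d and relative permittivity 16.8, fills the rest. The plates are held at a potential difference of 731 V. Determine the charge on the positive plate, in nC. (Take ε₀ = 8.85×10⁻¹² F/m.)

Q ≈ 55.5 nC

A = (2.09 cm)² = 4.37×10⁻⁴ m².
Stacked slabs ⇒ two capacitors in series, each with the full plate area.
C₁ = κ₁ε₀A/d₁ = 4.84 × 8.85×10⁻¹² × 4.37×10⁻⁴ / 2.15×10⁻⁴ = 8.72×10⁻¹¹ F.
C₂ = κ₂ε₀A/d₂ = 16.8 × 8.85×10⁻¹² × 4.37×10⁻⁴ / 1.11×10⁻⁴ = 5.83×10⁻¹⁰ F.
C = (1/C₁ + 1/C₂)⁻¹ = 7.59×10⁻¹¹ F.
Q = CV = 7.59×10⁻¹¹ × 731 = 5.55×10⁻⁸ C.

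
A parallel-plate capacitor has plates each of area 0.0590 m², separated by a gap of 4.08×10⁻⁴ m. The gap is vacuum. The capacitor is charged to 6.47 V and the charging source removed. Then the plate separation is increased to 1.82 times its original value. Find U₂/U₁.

Isolated ⇒ Q is held fixed.
C₂ = 0.549 C₁ and U = Q²/(2C), so U₂/U₁ = C₁/C₂ = 1.82.

U₂/U₁ ≈ 1.82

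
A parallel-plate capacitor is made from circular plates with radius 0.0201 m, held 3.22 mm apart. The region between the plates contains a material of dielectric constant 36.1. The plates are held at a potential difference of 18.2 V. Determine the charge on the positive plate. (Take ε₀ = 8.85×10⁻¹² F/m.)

A = π(0.0201 m)² = 1.27×10⁻³ m².
C = κε₀A/d = 36.1 × 8.85×10⁻¹² × 1.27×10⁻³ / 3.22×10⁻³ = 1.26×10⁻¹⁰ F.
Q = CV = 1.26×10⁻¹⁰ × 18.2 = 2.29×10⁻⁹ C.

2.29 nC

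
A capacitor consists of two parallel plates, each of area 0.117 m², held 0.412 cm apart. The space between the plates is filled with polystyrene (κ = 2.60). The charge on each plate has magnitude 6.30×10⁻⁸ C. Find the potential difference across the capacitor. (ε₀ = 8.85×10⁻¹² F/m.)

96.4 V

C = κε₀A/d = 2.60 × 8.85×10⁻¹² × 0.117 / 4.12×10⁻³ = 6.53×10⁻¹⁰ F.
V = Q/C = 6.30×10⁻⁸ / 6.53×10⁻¹⁰ = 96.4 V.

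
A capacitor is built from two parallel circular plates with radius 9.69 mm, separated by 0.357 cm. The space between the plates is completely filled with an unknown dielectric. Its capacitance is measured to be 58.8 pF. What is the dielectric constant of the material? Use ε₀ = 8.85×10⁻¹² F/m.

κ ≈ 80.4

A = π(9.69 mm)² = 2.95×10⁻⁴ m².
κ = Cd/(ε₀A) = 5.88×10⁻¹¹ × 3.57×10⁻³ / (8.85×10⁻¹² × 2.95×10⁻⁴) = 80.4.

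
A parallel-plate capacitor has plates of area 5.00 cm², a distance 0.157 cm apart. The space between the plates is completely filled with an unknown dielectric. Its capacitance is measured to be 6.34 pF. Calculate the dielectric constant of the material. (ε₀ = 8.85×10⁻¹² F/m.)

A = 5.00 cm² = 5.00×10⁻⁴ m².
κ = Cd/(ε₀A) = 6.34×10⁻¹² × 1.57×10⁻³ / (8.85×10⁻¹² × 5.00×10⁻⁴) = 2.25.

κ ≈ 2.25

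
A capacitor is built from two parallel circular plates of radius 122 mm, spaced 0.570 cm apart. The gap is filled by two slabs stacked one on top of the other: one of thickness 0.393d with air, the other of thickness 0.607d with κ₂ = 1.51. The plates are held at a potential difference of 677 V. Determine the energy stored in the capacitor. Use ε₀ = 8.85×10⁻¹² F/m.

A = π(122 mm)² = 4.68×10⁻² m².
Stacked slabs ⇒ two capacitors in series, each with the full plate area.
C₁ = κ₁ε₀A/d₁ = 1.00 × 8.85×10⁻¹² × 4.68×10⁻² / 2.24×10⁻³ = 1.85×10⁻¹⁰ F.
C₂ = κ₂ε₀A/d₂ = 1.51 × 8.85×10⁻¹² × 4.68×10⁻² / 3.46×10⁻³ = 1.81×10⁻¹⁰ F.
C = (1/C₁ + 1/C₂)⁻¹ = 9.13×10⁻¹¹ F.
U = ½CV² = ½ × 9.13×10⁻¹¹ × (677)² = 2.09×10⁻⁵ J.

U ≈ 20.9 μJ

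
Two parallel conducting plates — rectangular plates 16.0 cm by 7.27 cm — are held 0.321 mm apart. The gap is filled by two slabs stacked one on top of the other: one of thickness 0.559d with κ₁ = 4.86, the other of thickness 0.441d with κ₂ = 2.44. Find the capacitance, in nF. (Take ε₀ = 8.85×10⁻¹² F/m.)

1.08 nF

A = 16.0 × 7.27 cm² = 1.16×10⁻² m².
Stacked slabs ⇒ two capacitors in series, each with the full plate area.
C₁ = κ₁ε₀A/d₁ = 4.86 × 8.85×10⁻¹² × 1.16×10⁻² / 1.79×10⁻⁴ = 2.79×10⁻⁹ F.
C₂ = κ₂ε₀A/d₂ = 2.44 × 8.85×10⁻¹² × 1.16×10⁻² / 1.42×10⁻⁴ = 1.77×10⁻⁹ F.
C = (1/C₁ + 1/C₂)⁻¹ = 1.08×10⁻⁹ F.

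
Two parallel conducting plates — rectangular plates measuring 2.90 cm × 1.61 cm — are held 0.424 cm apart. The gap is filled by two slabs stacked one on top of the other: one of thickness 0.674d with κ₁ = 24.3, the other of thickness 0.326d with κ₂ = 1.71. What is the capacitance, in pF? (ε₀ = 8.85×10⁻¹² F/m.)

A = 2.90 × 1.61 cm² = 4.67×10⁻⁴ m².
Stacked slabs ⇒ two capacitors in series, each with the full plate area.
C₁ = κ₁ε₀A/d₁ = 24.3 × 8.85×10⁻¹² × 4.67×10⁻⁴ / 2.86×10⁻³ = 3.51×10⁻¹¹ F.
C₂ = κ₂ε₀A/d₂ = 1.71 × 8.85×10⁻¹² × 4.67×10⁻⁴ / 1.38×10⁻³ = 5.11×10⁻¹² F.
C = (1/C₁ + 1/C₂)⁻¹ = 4.46×10⁻¹² F.

C ≈ 4.46 pF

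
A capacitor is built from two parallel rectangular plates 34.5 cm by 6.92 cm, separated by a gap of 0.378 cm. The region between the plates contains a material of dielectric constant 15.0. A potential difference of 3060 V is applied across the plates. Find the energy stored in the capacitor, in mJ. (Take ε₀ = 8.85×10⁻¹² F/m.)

3.93 mJ

A = 34.5 × 6.92 cm² = 2.39×10⁻² m².
C = κε₀A/d = 15.0 × 8.85×10⁻¹² × 2.39×10⁻² / 3.78×10⁻³ = 8.38×10⁻¹⁰ F.
U = ½CV² = ½ × 8.38×10⁻¹⁰ × (3060)² = 3.93×10⁻³ J.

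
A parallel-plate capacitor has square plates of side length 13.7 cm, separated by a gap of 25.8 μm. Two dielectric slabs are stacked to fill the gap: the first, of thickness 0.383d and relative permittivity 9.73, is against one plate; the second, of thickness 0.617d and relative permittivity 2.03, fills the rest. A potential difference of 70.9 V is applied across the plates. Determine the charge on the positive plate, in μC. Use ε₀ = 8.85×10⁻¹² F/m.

1.33 μC

A = (13.7 cm)² = 1.88×10⁻² m².
Stacked slabs ⇒ two capacitors in series, each with the full plate area.
C₁ = κ₁ε₀A/d₁ = 9.73 × 8.85×10⁻¹² × 1.88×10⁻² / 9.88×10⁻⁶ = 1.64×10⁻⁷ F.
C₂ = κ₂ε₀A/d₂ = 2.03 × 8.85×10⁻¹² × 1.88×10⁻² / 1.59×10⁻⁵ = 2.12×10⁻⁸ F.
C = (1/C₁ + 1/C₂)⁻¹ = 1.88×10⁻⁸ F.
Q = CV = 1.88×10⁻⁸ × 70.9 = 1.33×10⁻⁶ C.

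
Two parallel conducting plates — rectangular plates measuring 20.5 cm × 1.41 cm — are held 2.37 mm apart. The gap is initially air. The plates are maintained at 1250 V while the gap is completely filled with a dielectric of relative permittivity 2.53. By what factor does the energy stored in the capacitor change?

U₂/U₁ ≈ 2.53

Battery connected ⇒ V is held fixed.
C₂ = 2.53 C₁ and U = ½CV², so U₂/U₁ = C₂/C₁ = 2.53.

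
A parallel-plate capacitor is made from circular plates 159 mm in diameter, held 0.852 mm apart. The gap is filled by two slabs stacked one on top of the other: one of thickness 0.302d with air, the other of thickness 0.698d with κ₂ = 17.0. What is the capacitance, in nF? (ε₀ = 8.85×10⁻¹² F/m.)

A = π(159/2 mm)² = 1.99×10⁻² m².
Stacked slabs ⇒ two capacitors in series, each with the full plate area.
C₁ = κ₁ε₀A/d₁ = 1.00 × 8.85×10⁻¹² × 1.99×10⁻² / 2.57×10⁻⁴ = 6.83×10⁻¹⁰ F.
C₂ = κ₂ε₀A/d₂ = 17.0 × 8.85×10⁻¹² × 1.99×10⁻² / 5.95×10⁻⁴ = 5.02×10⁻⁹ F.
C = (1/C₁ + 1/C₂)⁻¹ = 6.01×10⁻¹⁰ F.

0.601 nF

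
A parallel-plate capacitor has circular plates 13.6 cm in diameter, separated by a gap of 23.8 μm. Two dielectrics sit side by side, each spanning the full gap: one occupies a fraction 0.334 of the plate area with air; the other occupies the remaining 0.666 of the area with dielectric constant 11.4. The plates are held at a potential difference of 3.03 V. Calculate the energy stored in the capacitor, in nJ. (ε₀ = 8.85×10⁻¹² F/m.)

A = π(13.6/2 cm)² = 1.45×10⁻² m².
Side-by-side slabs ⇒ two capacitors in parallel, each spanning the full gap.
C₁ = κ₁ε₀A₁/d = 1.00 × 8.85×10⁻¹² × 4.85×10⁻³ / 2.38×10⁻⁵ = 1.80×10⁻⁹ F.
C₂ = κ₂ε₀A₂/d = 11.4 × 8.85×10⁻¹² × 9.67×10⁻³ / 2.38×10⁻⁵ = 4.10×10⁻⁸ F.
C = C₁ + C₂ = 4.28×10⁻⁸ F.
U = ½CV² = ½ × 4.28×10⁻⁸ × (3.03)² = 1.97×10⁻⁷ J.

197 nJ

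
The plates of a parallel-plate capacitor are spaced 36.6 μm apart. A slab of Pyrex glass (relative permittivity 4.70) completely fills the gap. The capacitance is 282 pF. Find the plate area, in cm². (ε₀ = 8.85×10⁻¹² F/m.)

A = Cd/(κε₀) = 2.82×10⁻¹⁰ × 3.66×10⁻⁵ / (4.70 × 8.85×10⁻¹²) = 2.48×10⁻⁴ m².

2.48 cm²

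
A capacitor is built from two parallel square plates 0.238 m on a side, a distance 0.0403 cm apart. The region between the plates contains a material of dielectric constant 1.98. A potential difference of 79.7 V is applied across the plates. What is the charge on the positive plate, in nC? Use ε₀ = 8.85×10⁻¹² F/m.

A = (0.238 m)² = 5.66×10⁻² m².
C = κε₀A/d = 1.98 × 8.85×10⁻¹² × 5.66×10⁻² / 4.03×10⁻⁴ = 2.46×10⁻⁹ F.
Q = CV = 2.46×10⁻⁹ × 79.7 = 1.96×10⁻⁷ C.

Q ≈ 196 nC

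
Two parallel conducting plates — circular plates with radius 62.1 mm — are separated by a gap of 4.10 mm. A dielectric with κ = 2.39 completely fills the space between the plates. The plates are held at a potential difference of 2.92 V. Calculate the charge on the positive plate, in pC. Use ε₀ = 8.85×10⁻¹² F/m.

183 pC

A = π(62.1 mm)² = 1.21×10⁻² m².
C = κε₀A/d = 2.39 × 8.85×10⁻¹² × 1.21×10⁻² / 4.10×10⁻³ = 6.25×10⁻¹¹ F.
Q = CV = 6.25×10⁻¹¹ × 2.92 = 1.83×10⁻¹⁰ C.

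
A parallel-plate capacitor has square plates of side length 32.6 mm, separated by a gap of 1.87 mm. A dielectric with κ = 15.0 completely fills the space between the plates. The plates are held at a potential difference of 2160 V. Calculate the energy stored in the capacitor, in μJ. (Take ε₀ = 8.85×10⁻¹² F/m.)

176 μJ

A = (32.6 mm)² = 1.06×10⁻³ m².
C = κε₀A/d = 15.0 × 8.85×10⁻¹² × 1.06×10⁻³ / 1.87×10⁻³ = 7.54×10⁻¹¹ F.
U = ½CV² = ½ × 7.54×10⁻¹¹ × (2160)² = 1.76×10⁻⁴ J.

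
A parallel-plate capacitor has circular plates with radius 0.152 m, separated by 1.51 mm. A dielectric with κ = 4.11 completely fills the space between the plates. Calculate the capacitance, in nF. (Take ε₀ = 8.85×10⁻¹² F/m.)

A = π(0.152 m)² = 7.26×10⁻² m².
C = κε₀A/d = 4.11 × 8.85×10⁻¹² × 7.26×10⁻² / 1.51×10⁻³ = 1.75×10⁻⁹ F.

C ≈ 1.75 nF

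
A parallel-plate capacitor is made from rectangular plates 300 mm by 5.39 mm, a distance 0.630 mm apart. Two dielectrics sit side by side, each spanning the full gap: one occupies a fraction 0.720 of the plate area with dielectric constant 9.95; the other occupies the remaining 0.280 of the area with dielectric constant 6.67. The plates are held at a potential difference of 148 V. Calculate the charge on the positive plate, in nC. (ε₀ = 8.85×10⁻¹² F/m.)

A = 300 × 5.39 mm² = 1.62×10⁻³ m².
Side-by-side slabs ⇒ two capacitors in parallel, each spanning the full gap.
C₁ = κ₁ε₀A₁/d = 9.95 × 8.85×10⁻¹² × 1.16×10⁻³ / 6.30×10⁻⁴ = 1.63×10⁻¹⁰ F.
C₂ = κ₂ε₀A₂/d = 6.67 × 8.85×10⁻¹² × 4.53×10⁻⁴ / 6.30×10⁻⁴ = 4.24×10⁻¹¹ F.
C = C₁ + C₂ = 2.05×10⁻¹⁰ F.
Q = CV = 2.05×10⁻¹⁰ × 148 = 3.04×10⁻⁸ C.

Q ≈ 30.4 nC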